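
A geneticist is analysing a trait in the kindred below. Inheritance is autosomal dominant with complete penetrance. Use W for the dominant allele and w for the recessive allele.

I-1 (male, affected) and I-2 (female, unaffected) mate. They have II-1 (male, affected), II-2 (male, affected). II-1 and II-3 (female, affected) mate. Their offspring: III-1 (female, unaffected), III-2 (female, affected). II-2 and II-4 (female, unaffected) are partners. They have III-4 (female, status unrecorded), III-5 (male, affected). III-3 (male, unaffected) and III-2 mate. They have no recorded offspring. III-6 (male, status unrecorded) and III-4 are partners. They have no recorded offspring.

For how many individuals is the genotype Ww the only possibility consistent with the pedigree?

4

Obligate heterozygotes: II-1 is affected so carries W and received w from I-2 (ww), so II-1 is Ww; II-2 is affected so carries W and received w from I-2 (ww), so II-2 is Ww; II-3 is affected so carries W and passed w to III-1 (ww), so II-3 is Ww; III-5 is affected so carries W and received w from II-4 (ww), so III-5 is Ww.
Every other individual is either homozygous by phenotype or has at least one consistent homozygous assignment, so the count is 4.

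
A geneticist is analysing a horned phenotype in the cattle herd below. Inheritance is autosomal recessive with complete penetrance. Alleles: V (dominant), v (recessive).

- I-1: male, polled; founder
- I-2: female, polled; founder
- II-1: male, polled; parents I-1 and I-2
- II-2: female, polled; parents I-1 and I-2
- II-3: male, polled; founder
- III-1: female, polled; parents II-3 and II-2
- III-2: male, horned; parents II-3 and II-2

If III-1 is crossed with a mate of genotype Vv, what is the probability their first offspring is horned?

II-3 is polled so carries V and passed v to III-2 (vv), so II-3 is Vv.
II-2 is polled so carries V and passed v to III-2 (vv), so II-2 is Vv.
III-1 is a polled offspring of II-3 (Vv) × II-2 (Vv), whose cross gives 1/4 VV : 1/2 Vv : 1/4 vv; conditioning on being polled, III-1 is VV with probability 1/3, Vv with probability 2/3.
Summing over parental genotype combinations, P(offspring is horned) = 2/3·1/4 = 1/6.

1/6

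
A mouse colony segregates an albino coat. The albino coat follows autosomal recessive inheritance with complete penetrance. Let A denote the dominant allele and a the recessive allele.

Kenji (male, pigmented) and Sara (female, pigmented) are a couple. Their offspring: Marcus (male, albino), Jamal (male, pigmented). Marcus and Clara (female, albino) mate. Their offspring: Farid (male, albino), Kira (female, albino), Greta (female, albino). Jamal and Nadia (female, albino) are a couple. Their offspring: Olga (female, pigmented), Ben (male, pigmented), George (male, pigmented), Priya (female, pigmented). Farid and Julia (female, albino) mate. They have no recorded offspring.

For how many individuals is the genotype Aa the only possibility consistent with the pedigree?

Obligate heterozygotes: Kenji is pigmented so carries A and passed a to Marcus (aa), so Kenji is Aa; Sara is pigmented so carries A and passed a to Marcus (aa), so Sara is Aa; Olga is pigmented so carries A and received a from Nadia (aa), so Olga is Aa; Ben is pigmented so carries A and received a from Nadia (aa), so Ben is Aa; George is pigmented so carries A and received a from Nadia (aa), so George is Aa; Priya is pigmented so carries A and received a from Nadia (aa), so Priya is Aa.
Every other individual is either homozygous by phenotype or has at least one consistent homozygous assignment, so the count is 6.

6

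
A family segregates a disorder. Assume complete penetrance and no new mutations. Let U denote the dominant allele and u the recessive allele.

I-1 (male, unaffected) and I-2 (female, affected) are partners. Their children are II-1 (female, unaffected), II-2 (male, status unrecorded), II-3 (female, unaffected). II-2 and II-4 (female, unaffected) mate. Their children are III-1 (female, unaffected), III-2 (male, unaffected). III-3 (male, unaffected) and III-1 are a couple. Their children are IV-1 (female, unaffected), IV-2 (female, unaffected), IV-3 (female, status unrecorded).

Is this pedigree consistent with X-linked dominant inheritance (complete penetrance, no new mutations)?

Yes

A consistent assignment under X-linked dominant exists: I-1 X^u Y, I-2 X^U X^u, II-1 X^u X^u, II-2 X^u Y, II-3 X^u X^u, II-4 X^u X^u, III-1 X^u X^u, III-2 X^u Y, III-3 X^u Y, IV-1 X^u X^u, IV-2 X^u X^u, IV-3 X^u X^u.
In this assignment every recorded phenotype matches its genotype and every non-founder's genotype is obtainable from its parents' genotypes, so the pedigree is consistent.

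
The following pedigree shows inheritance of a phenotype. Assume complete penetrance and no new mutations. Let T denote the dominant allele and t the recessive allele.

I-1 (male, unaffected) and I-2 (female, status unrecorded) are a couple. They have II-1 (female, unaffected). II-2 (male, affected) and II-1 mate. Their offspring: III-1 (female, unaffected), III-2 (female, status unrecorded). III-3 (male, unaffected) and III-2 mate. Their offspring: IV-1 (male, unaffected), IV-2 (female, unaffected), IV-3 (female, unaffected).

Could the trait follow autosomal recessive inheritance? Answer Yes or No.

A consistent assignment under autosomal recessive exists: I-1 TT, I-2 TT, II-1 TT, II-2 tt, III-1 Tt, III-2 Tt, III-3 TT, IV-1 TT, IV-2 TT, IV-3 TT.
In this assignment every recorded phenotype matches its genotype and every non-founder's genotype is obtainable from its parents' genotypes, so the pedigree is consistent.

Yes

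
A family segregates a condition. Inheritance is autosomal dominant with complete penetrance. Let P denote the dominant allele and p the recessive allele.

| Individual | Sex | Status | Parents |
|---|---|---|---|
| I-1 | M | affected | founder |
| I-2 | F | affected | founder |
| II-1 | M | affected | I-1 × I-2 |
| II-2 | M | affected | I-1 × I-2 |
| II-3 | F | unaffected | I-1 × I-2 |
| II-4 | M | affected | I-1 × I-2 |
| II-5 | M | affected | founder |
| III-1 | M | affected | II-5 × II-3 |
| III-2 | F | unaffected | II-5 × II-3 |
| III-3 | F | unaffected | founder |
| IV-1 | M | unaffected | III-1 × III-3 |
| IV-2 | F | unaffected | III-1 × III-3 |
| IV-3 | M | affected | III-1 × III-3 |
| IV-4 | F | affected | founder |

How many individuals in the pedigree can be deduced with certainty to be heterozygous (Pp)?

Obligate heterozygotes: I-1 is affected so carries P and passed p to II-3 (pp), so I-1 is Pp; I-2 is affected so carries P and passed p to II-3 (pp), so I-2 is Pp; II-5 is affected so carries P and passed p to III-2 (pp), so II-5 is Pp; III-1 is affected so carries P and received p from II-3 (pp), so III-1 is Pp; IV-3 is affected so carries P and received p from III-3 (pp), so IV-3 is Pp.
Every other individual is either homozygous by phenotype or has at least one consistent homozygous assignment, so the count is 5.

5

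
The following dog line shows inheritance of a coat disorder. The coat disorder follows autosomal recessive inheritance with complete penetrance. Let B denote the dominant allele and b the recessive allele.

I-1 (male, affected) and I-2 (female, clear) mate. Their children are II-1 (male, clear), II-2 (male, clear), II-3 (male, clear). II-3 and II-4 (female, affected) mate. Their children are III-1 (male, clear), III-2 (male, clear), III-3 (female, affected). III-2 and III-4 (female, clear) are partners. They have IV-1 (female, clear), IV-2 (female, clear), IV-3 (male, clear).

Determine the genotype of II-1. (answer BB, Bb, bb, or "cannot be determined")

From phenotype alone, II-1 is BB or Bb.
II-1 is clear so carries B and received b from I-1 (bb), so II-1 is Bb.

Bb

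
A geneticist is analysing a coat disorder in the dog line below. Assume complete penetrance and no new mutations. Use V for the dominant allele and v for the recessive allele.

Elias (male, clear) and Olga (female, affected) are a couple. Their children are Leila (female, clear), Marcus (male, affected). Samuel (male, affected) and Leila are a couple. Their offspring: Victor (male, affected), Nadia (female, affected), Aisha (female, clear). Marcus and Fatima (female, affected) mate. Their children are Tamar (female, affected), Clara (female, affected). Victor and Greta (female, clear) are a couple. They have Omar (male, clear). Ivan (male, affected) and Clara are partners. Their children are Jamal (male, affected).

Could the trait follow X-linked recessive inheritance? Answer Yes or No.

Yes

A consistent assignment under X-linked recessive exists: Elias X^V Y, Olga X^v X^v, Leila X^V X^v, Marcus X^v Y, Samuel X^v Y, Fatima X^v X^v, Victor X^v Y, Nadia X^v X^v, Aisha X^V X^v, Greta X^V X^V, Tamar X^v X^v, Clara X^v X^v, Ivan X^v Y, Omar X^V Y, Jamal X^v Y.
In this assignment every recorded phenotype matches its genotype and every non-founder's genotype is obtainable from its parents' genotypes, so the pedigree is consistent.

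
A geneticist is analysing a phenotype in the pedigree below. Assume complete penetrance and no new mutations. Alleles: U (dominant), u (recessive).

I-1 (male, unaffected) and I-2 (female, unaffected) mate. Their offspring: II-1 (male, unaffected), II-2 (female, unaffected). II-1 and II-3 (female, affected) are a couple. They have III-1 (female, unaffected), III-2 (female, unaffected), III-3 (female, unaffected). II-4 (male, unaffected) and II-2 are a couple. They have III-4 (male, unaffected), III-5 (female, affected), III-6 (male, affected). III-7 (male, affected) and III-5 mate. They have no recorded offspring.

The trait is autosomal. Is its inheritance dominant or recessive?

II-4 and II-2 are both unaffected yet have an affected child III-5. Under dominance, an affected child requires at least one affected parent, so the trait cannot be dominant.

recessive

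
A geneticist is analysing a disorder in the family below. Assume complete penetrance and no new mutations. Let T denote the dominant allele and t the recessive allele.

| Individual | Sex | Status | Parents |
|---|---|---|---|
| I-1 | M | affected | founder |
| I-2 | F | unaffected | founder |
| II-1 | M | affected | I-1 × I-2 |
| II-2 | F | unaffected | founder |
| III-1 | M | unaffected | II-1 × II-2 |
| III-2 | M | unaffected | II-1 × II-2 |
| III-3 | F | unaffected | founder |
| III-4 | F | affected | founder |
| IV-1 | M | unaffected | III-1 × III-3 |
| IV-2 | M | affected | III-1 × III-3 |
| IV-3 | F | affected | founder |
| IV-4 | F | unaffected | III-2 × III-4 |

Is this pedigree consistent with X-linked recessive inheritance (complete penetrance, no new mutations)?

Yes

A consistent assignment under X-linked recessive exists: I-1 X^t Y, I-2 X^T X^t, II-1 X^t Y, II-2 X^T X^T, III-1 X^T Y, III-2 X^T Y, III-3 X^T X^t, III-4 X^t X^t, IV-1 X^T Y, IV-2 X^t Y, IV-3 X^t X^t, IV-4 X^T X^t.
In this assignment every recorded phenotype matches its genotype and every non-founder's genotype is obtainable from its parents' genotypes, so the pedigree is consistent.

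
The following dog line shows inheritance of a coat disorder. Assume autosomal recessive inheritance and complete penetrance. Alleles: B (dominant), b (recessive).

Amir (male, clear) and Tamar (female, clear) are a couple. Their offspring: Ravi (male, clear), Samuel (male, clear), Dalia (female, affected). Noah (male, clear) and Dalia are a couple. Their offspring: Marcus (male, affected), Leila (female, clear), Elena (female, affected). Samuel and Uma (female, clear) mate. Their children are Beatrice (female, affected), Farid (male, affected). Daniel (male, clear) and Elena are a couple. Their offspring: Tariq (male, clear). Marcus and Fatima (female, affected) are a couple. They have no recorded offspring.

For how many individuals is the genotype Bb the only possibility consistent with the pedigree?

7

Obligate heterozygotes: Amir is clear so carries B and passed b to Dalia (bb), so Amir is Bb; Tamar is clear so carries B and passed b to Dalia (bb), so Tamar is Bb; Samuel is clear so carries B and passed b to Beatrice (bb), so Samuel is Bb; Noah is clear so carries B and passed b to Marcus (bb), so Noah is Bb; Uma is clear so carries B and passed b to Beatrice (bb), so Uma is Bb; Leila is clear so carries B and received b from Dalia (bb), so Leila is Bb; Tariq is clear so carries B and received b from Elena (bb), so Tariq is Bb.
Every other individual is either homozygous by phenotype or has at least one consistent homozygous assignment, so the count is 7.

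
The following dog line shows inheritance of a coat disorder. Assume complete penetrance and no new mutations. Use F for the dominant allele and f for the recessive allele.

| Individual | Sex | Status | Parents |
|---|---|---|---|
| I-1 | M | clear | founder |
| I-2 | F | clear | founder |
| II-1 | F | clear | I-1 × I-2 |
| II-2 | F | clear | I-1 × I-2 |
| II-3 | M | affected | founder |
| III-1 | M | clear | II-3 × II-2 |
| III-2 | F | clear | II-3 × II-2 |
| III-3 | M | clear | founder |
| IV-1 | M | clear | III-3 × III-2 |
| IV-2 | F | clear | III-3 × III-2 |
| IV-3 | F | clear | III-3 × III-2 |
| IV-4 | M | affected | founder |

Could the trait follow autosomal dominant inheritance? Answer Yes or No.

Yes

A consistent assignment under autosomal dominant exists: I-1 ff, I-2 ff, II-1 ff, II-2 ff, II-3 Ff, III-1 ff, III-2 ff, III-3 ff, IV-1 ff, IV-2 ff, IV-3 ff, IV-4 FF.
In this assignment every recorded phenotype matches its genotype and every non-founder's genotype is obtainable from its parents' genotypes, so the pedigree is consistent.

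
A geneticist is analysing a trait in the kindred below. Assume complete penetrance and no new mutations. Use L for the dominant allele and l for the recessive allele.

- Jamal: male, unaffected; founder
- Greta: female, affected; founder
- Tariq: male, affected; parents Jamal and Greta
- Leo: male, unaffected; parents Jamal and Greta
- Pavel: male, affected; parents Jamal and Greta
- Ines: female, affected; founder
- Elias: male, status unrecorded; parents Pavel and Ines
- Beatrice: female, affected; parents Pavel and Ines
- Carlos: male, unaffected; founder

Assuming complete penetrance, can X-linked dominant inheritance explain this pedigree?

Yes

A consistent assignment under X-linked dominant exists: Jamal X^l Y, Greta X^L X^l, Tariq X^L Y, Leo X^l Y, Pavel X^L Y, Ines X^L X^L, Elias X^L Y, Beatrice X^L X^L, Carlos X^l Y.
In this assignment every recorded phenotype matches its genotype and every non-founder's genotype is obtainable from its parents' genotypes, so the pedigree is consistent.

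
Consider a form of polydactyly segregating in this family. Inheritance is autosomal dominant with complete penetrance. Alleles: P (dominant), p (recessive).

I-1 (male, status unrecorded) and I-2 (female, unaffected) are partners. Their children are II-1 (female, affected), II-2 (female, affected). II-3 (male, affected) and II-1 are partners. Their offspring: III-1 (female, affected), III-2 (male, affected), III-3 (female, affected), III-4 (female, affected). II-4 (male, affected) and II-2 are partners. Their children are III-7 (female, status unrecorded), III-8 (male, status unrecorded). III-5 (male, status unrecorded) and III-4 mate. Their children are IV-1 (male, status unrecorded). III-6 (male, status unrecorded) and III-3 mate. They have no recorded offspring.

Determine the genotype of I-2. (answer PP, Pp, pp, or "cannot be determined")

pp

I-2 is unaffected, so I-2 is pp.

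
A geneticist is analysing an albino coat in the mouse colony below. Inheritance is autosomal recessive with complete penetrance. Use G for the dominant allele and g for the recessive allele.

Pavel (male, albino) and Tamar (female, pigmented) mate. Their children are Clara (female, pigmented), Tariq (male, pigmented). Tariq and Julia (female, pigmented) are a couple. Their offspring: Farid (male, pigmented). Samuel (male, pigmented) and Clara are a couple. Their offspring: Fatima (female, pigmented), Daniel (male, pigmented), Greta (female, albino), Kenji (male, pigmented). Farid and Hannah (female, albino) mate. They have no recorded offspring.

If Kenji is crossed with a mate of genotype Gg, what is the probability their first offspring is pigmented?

5/6

Samuel is pigmented so carries G and passed g to Greta (gg), so Samuel is Gg.
Clara is pigmented so carries G and received g from Pavel (gg), so Clara is Gg.
Kenji is a pigmented offspring of Samuel (Gg) × Clara (Gg), whose cross gives 1/4 GG : 1/2 Gg : 1/4 gg; conditioning on being pigmented, Kenji is GG with probability 1/3, Gg with probability 2/3.
Summing over parental genotype combinations, P(offspring is pigmented) = 1/3·1 + 2/3·3/4 = 5/6.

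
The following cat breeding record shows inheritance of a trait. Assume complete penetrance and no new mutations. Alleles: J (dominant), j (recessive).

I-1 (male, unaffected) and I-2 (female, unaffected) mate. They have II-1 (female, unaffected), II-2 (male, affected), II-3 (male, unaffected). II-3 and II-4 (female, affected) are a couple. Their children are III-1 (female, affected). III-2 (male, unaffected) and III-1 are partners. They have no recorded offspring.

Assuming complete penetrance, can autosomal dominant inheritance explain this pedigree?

Under autosomal dominant, II-2 (affected, male) cannot arise from I-1 (unaffected) × I-2 (unaffected).

No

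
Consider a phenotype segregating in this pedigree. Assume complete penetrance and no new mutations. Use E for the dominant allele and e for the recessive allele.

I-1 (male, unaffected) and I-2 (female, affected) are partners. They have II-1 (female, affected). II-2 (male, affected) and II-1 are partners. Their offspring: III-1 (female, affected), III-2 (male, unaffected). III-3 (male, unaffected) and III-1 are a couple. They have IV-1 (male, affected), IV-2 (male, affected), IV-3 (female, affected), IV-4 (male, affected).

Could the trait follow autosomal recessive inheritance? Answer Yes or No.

No

Under autosomal recessive, III-2 (unaffected, male) cannot arise from II-2 (affected) × II-1 (affected).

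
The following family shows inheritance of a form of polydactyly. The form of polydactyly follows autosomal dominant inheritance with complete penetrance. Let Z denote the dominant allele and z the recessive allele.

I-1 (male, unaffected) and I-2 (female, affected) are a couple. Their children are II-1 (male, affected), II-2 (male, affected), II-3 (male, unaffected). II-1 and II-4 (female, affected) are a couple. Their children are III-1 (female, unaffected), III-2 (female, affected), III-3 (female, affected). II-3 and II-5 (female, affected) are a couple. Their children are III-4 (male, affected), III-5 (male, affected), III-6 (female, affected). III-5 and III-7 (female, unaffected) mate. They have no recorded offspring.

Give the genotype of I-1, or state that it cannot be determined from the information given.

I-1 is unaffected, so I-1 is zz.

zz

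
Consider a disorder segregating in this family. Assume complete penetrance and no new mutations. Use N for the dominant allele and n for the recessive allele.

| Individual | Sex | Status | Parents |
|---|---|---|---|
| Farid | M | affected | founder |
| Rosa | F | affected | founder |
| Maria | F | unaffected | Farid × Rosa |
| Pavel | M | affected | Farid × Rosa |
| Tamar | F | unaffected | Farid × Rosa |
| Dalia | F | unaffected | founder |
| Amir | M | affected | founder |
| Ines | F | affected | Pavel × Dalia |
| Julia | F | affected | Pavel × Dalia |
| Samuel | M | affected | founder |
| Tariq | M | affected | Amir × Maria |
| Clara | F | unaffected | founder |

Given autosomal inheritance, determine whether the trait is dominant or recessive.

dominant

Farid and Rosa are both affected yet have an unaffected child Maria. Under a recessive model two affected parents are homozygous and every child would be affected, so the trait cannot be recessive.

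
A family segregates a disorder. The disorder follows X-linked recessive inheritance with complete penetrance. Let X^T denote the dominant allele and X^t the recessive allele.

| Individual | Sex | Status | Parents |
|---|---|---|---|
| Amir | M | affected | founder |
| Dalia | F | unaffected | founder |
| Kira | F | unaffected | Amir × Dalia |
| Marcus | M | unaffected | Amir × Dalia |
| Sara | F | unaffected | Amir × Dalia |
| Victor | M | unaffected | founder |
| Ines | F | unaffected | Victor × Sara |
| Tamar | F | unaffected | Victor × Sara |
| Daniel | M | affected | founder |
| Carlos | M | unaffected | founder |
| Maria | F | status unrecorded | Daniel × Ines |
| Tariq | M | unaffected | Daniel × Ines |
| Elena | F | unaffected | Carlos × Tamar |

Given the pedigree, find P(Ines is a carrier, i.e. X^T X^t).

Victor is unaffected, so Victor is X^T Y.
Sara is unaffected so carries T and received t from Amir (X^t Y), so Sara is X^T X^t.
Their cross gives offspring ratios 1/2 X^T X^T : 1/2 X^T X^t. Conditioning on Ines being unaffected, P(X^T X^t) = 1/2 / 1 = 1/2 before taking Ines's own offspring into account.
Daniel is affected, so Daniel is X^t Y.
Now use Ines's offspring. Probability of each recorded status — unaffected son Tariq: 1/2 if Ines is X^T X^t, 1 if X^T X^T. (Maria: equally likely either way, so uninformative.)
Bayes: P(X^T X^t) = 1/2·1/2 / (1/2·1/2 + 1/2·1) = 1/3.

1/3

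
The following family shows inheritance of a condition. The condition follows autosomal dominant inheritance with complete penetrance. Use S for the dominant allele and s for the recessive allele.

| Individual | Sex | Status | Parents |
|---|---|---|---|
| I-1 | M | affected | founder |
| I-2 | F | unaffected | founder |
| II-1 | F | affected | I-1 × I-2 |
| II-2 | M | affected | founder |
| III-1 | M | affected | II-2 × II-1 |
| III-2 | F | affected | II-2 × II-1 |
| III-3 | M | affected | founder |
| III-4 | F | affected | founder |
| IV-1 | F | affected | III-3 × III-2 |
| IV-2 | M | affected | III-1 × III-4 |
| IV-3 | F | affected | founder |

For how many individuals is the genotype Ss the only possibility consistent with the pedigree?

Obligate heterozygotes: II-1 is affected so carries S and received s from I-2 (ss), so II-1 is Ss.
Every other individual is either homozygous by phenotype or has at least one consistent homozygous assignment, so the count is 1.

1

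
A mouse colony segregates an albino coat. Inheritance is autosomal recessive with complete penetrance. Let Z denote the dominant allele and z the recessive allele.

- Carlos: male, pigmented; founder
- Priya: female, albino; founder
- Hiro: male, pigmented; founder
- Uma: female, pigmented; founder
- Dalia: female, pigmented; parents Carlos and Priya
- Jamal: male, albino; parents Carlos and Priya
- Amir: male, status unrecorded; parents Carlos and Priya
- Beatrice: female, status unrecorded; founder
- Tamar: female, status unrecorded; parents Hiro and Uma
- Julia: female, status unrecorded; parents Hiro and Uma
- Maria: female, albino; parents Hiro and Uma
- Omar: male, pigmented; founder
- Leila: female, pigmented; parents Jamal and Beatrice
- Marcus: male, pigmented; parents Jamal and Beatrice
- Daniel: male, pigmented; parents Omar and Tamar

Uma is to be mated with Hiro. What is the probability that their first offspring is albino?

Uma is pigmented so carries Z and passed z to Maria (zz), so Uma is Zz.
Hiro is pigmented so carries Z and passed z to Maria (zz), so Hiro is Zz.
The cross gives 1/4 ZZ : 1/2 Zz : 1/4 zz, so P(offspring is albino) = 1/4.

1/4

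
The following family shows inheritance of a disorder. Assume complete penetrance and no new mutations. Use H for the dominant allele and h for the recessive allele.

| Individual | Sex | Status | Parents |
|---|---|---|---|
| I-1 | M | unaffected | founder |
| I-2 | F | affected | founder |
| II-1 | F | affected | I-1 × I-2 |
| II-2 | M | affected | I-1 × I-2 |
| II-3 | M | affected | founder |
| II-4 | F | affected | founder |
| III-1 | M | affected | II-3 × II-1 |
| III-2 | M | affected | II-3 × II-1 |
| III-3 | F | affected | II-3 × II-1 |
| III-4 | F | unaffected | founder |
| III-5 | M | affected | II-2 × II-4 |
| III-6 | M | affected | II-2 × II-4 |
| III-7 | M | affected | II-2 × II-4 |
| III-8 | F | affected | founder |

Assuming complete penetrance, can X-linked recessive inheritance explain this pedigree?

No

Under X-linked recessive, II-1 (affected, female) cannot arise from I-1 (unaffected) × I-2 (affected).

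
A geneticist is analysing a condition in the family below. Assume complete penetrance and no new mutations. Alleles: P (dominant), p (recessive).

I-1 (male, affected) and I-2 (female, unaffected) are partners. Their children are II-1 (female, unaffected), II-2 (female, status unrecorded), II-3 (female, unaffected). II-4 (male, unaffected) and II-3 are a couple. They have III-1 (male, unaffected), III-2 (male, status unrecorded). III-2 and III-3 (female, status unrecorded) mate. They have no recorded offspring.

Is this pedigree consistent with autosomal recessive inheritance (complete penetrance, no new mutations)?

A consistent assignment under autosomal recessive exists: I-1 pp, I-2 PP, II-1 Pp, II-2 Pp, II-3 Pp, II-4 PP, III-1 PP, III-2 PP, III-3 PP.
In this assignment every recorded phenotype matches its genotype and every non-founder's genotype is obtainable from its parents' genotypes, so the pedigree is consistent.

Yes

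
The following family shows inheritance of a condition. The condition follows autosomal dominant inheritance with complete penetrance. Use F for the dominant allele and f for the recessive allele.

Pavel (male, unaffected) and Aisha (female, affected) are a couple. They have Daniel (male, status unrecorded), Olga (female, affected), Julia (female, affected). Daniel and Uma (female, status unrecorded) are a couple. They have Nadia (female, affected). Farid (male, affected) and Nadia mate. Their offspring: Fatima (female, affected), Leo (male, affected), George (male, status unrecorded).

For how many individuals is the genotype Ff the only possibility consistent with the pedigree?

Obligate heterozygotes: Olga is affected so carries F and received f from Pavel (ff), so Olga is Ff; Julia is affected so carries F and received f from Pavel (ff), so Julia is Ff.
Every other individual is either homozygous by phenotype or has at least one consistent homozygous assignment, so the count is 2.

2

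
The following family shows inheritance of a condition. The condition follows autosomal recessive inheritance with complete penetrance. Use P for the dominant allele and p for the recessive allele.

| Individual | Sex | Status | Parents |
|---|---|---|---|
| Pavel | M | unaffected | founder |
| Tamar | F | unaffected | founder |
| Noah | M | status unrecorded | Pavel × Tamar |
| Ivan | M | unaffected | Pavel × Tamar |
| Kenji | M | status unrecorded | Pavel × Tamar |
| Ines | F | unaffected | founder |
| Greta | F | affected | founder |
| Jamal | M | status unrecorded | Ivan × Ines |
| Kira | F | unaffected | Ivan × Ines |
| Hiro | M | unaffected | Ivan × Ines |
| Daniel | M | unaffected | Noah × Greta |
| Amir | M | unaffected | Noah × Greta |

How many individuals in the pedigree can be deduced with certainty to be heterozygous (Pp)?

2

Obligate heterozygotes: Daniel is unaffected so carries P and received p from Greta (pp), so Daniel is Pp; Amir is unaffected so carries P and received p from Greta (pp), so Amir is Pp.
Every other individual is either homozygous by phenotype or has at least one consistent homozygous assignment, so the count is 2.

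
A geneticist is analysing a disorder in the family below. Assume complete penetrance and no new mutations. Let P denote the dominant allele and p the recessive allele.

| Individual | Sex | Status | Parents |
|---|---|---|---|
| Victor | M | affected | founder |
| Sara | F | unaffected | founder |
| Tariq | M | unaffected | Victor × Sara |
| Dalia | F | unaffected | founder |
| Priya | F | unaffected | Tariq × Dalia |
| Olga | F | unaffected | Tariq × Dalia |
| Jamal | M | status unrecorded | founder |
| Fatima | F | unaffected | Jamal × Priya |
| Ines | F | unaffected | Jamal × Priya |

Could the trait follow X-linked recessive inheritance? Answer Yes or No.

A consistent assignment under X-linked recessive exists: Victor X^p Y, Sara X^P X^P, Tariq X^P Y, Dalia X^P X^P, Priya X^P X^P, Olga X^P X^P, Jamal X^P Y, Fatima X^P X^P, Ines X^P X^P.
In this assignment every recorded phenotype matches its genotype and every non-founder's genotype is obtainable from its parents' genotypes, so the pedigree is consistent.

Yes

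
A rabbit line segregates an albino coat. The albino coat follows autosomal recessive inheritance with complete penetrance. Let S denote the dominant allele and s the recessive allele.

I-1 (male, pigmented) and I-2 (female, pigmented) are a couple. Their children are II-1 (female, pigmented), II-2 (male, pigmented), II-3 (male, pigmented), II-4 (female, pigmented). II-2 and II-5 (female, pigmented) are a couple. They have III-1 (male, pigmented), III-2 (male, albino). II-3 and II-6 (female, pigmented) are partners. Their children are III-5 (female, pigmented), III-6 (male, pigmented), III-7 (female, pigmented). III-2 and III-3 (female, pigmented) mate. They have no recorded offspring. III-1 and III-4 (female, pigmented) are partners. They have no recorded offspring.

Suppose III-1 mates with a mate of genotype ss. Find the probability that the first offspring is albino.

II-2 is pigmented so carries S and passed s to III-2 (ss), so II-2 is Ss.
II-5 is pigmented so carries S and passed s to III-2 (ss), so II-5 is Ss.
III-1 is a pigmented offspring of II-2 (Ss) × II-5 (Ss), whose cross gives 1/4 SS : 1/2 Ss : 1/4 ss; conditioning on being pigmented, III-1 is SS with probability 1/3, Ss with probability 2/3.
Summing over parental genotype combinations, P(offspring is albino) = 2/3·1/2 = 1/3.

1/3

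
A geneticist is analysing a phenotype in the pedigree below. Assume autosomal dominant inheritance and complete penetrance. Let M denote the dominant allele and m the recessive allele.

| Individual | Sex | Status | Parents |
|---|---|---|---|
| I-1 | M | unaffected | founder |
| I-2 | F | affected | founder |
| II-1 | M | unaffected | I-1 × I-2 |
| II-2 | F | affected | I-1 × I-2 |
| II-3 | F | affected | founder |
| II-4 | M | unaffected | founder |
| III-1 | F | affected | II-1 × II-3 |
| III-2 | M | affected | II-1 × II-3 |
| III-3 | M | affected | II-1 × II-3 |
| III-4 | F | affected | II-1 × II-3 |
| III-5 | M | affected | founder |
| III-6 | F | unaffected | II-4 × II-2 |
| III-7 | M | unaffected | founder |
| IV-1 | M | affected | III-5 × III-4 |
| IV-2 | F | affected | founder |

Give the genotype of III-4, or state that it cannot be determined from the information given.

From phenotype alone, III-4 is MM or Mm.
III-4 is affected so carries M and received m from II-1 (mm), so III-4 is Mm.

Mm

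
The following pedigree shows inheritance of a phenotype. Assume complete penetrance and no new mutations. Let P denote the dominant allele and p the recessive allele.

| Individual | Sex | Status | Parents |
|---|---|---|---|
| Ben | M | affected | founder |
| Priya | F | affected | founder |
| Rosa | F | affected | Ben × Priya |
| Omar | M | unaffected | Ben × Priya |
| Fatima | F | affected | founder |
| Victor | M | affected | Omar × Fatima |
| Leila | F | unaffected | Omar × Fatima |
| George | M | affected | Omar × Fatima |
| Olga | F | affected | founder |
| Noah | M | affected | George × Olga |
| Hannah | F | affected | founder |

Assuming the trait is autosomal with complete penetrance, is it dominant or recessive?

dominant

Ben and Priya are both affected yet have an unaffected child Omar. Under a recessive model two affected parents are homozygous and every child would be affected, so the trait cannot be recessive.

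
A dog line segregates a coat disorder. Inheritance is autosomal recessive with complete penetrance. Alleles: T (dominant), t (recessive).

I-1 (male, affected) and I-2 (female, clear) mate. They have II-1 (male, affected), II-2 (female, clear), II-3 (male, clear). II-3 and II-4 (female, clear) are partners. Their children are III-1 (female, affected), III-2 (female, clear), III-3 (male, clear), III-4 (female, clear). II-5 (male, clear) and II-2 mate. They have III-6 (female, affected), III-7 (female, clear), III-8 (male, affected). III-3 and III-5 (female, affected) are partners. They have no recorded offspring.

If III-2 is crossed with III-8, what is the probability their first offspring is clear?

2/3

II-3 is clear so carries T and received t from I-1 (tt), so II-3 is Tt.
II-4 is clear so carries T and passed t to III-1 (tt), so II-4 is Tt.
III-2 is a clear offspring of II-3 (Tt) × II-4 (Tt), whose cross gives 1/4 TT : 1/2 Tt : 1/4 tt; conditioning on being clear, III-2 is TT with probability 1/3, Tt with probability 2/3.
III-8 is affected, so III-8 is tt.
Summing over parental genotype combinations, P(offspring is clear) = 1/3·1 + 2/3·1/2 = 2/3.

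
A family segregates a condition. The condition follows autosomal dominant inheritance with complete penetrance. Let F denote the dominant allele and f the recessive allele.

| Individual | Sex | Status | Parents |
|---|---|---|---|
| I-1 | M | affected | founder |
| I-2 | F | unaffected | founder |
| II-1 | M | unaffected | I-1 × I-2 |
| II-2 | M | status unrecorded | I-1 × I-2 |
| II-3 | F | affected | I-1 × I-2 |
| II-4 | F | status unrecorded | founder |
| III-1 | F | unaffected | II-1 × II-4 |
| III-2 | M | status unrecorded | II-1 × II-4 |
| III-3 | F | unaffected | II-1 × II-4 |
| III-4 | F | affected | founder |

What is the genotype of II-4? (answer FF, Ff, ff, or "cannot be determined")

II-4's phenotype is unrecorded, and no parent or child forces a single allele at both positions; consistent genotype assignments exist with II-4 as Ff or ff.

cannot be determined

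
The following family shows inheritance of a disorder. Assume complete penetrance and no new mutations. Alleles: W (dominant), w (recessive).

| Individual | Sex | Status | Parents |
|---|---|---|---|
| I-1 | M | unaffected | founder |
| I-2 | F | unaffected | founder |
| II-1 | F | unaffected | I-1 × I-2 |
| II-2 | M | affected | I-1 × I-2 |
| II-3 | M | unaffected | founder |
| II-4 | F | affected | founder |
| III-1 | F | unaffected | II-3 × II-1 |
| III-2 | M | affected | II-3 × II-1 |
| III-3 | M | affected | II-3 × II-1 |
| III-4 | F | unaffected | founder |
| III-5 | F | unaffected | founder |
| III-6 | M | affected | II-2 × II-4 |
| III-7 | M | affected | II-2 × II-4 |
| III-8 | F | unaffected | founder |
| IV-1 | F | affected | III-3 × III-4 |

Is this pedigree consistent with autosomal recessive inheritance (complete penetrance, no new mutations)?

A consistent assignment under autosomal recessive exists: I-1 Ww, I-2 Ww, II-1 Ww, II-2 ww, II-3 Ww, II-4 ww, III-1 WW, III-2 ww, III-3 ww, III-4 Ww, III-5 WW, III-6 ww, III-7 ww, III-8 WW, IV-1 ww.
In this assignment every recorded phenotype matches its genotype and every non-founder's genotype is obtainable from its parents' genotypes, so the pedigree is consistent.

Yes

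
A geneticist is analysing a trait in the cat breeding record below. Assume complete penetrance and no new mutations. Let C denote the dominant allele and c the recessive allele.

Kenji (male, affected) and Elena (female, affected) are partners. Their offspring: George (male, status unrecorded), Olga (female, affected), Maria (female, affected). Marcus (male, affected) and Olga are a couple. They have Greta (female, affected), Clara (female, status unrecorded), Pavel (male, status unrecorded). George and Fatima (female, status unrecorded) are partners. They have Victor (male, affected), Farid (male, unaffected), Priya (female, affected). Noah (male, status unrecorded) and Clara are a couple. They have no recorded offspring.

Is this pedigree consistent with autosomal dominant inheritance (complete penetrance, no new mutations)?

Yes

A consistent assignment under autosomal dominant exists: Kenji CC, Elena Cc, George Cc, Olga CC, Maria CC, Marcus CC, Fatima Cc, Greta CC, Clara CC, Pavel CC, Noah CC, Victor CC, Farid cc, Priya CC.
In this assignment every recorded phenotype matches its genotype and every non-founder's genotype is obtainable from its parents' genotypes, so the pedigree is consistent.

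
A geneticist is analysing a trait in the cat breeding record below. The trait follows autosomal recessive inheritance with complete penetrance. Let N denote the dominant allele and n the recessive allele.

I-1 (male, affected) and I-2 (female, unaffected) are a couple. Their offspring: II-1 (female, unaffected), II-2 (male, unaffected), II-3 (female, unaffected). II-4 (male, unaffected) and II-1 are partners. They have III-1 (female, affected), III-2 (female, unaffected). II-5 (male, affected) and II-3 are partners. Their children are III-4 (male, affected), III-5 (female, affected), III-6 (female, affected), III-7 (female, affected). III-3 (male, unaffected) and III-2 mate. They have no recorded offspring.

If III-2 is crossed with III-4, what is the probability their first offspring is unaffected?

2/3

II-4 is unaffected so carries N and passed n to III-1 (nn), so II-4 is Nn.
II-1 is unaffected so carries N and received n from I-1 (nn), so II-1 is Nn.
III-2 is an unaffected offspring of II-4 (Nn) × II-1 (Nn), whose cross gives 1/4 NN : 1/2 Nn : 1/4 nn; conditioning on being unaffected, III-2 is NN with probability 1/3, Nn with probability 2/3.
III-4 is affected, so III-4 is nn.
Summing over parental genotype combinations, P(offspring is unaffected) = 1/3·1 + 2/3·1/2 = 2/3.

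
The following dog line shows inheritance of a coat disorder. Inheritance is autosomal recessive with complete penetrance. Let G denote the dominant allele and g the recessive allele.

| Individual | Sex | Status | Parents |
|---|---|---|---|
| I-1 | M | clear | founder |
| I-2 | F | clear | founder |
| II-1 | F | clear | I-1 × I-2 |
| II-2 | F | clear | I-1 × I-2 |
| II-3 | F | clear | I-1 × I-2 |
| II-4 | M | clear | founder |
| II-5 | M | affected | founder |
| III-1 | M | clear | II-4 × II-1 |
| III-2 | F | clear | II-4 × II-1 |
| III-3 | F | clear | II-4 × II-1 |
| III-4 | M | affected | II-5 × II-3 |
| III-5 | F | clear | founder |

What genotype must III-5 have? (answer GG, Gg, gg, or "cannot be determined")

cannot be determined

III-5's phenotype allows GG or Gg, and no parent or child forces a single allele at both positions; consistent genotype assignments exist with III-5 as GG or Gg.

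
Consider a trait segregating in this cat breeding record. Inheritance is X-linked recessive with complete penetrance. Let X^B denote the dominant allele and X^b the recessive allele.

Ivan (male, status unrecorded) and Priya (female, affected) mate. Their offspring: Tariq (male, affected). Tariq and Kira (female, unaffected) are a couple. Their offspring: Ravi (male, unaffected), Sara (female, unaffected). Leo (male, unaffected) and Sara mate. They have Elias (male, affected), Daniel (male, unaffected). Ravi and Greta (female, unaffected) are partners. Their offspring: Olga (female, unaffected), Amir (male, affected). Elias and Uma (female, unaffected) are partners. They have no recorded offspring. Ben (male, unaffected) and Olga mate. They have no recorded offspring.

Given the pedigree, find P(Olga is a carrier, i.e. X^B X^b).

1/2

Ravi is unaffected, so Ravi is X^B Y.
Greta is unaffected so carries B and passed b to Amir (X^b Y), so Greta is X^B X^b.
Their cross gives offspring ratios 1/2 X^B X^B : 1/2 X^B X^b. Conditioning on Olga being unaffected, P(X^B X^b) = 1/2 / 1 = 1/2.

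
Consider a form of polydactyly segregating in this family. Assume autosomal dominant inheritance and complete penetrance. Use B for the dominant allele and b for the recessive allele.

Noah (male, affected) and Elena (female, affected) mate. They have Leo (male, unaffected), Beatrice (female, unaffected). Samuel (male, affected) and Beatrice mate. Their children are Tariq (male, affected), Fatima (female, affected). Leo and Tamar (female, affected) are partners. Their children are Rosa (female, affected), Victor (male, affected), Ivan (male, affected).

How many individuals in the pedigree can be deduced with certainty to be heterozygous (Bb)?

7

Obligate heterozygotes: Noah is affected so carries B and passed b to Leo (bb), so Noah is Bb; Elena is affected so carries B and passed b to Leo (bb), so Elena is Bb; Tariq is affected so carries B and received b from Beatrice (bb), so Tariq is Bb; Fatima is affected so carries B and received b from Beatrice (bb), so Fatima is Bb; Rosa is affected so carries B and received b from Leo (bb), so Rosa is Bb; Victor is affected so carries B and received b from Leo (bb), so Victor is Bb; Ivan is affected so carries B and received b from Leo (bb), so Ivan is Bb.
Every other individual is either homozygous by phenotype or has at least one consistent homozygous assignment, so the count is 7.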